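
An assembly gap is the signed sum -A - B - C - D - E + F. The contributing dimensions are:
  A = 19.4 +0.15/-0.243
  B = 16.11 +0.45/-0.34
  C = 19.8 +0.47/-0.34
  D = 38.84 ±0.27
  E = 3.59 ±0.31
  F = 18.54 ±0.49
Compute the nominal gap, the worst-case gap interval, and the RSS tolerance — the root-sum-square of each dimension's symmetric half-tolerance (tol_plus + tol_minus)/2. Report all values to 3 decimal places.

Stack each dimension's contribution:
  -A: nom -19.400 → Σnom=-19.400; wc +0.243/-0.150 → slack +0.243/-0.150; half-tol=0.197, Σhalf²=0.038612
  -B: nom -16.110 → Σnom=-35.510; wc +0.340/-0.450 → slack +0.583/-0.600; half-tol=0.395, Σhalf²=0.194637
  -C: nom -19.800 → Σnom=-55.310; wc +0.340/-0.470 → slack +0.923/-1.070; half-tol=0.405, Σhalf²=0.358662
  -D: nom -38.840 → Σnom=-94.150; wc +0.270/-0.270 → slack +1.193/-1.340; half-tol=0.270, Σhalf²=0.431562
  -E: nom -3.590 → Σnom=-97.740; wc +0.310/-0.310 → slack +1.503/-1.650; half-tol=0.310, Σhalf²=0.527662
  +F: nom +18.540 → Σnom=-79.200; wc +0.490/-0.490 → slack +1.993/-2.140; half-tol=0.490, Σhalf²=0.767762
Nominal = -79.200. Worst-case = [-79.200 - 2.140, -79.200 + 1.993] = [-81.340, -77.207]. RSS = √0.767762 = 0.876.

nominal=-79.200 wc=[-81.340,-77.207] rss=0.876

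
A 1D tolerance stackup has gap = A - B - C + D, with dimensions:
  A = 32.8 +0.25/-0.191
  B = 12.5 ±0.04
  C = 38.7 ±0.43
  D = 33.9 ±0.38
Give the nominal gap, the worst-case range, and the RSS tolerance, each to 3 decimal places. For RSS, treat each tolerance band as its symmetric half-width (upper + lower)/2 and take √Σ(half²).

Stack each dimension's contribution:
  +A: nom +32.800 → Σnom=32.800; wc +0.250/-0.191 → slack +0.250/-0.191; half-tol=0.221, Σhalf²=0.048620
  -B: nom -12.500 → Σnom=20.300; wc +0.040/-0.040 → slack +0.290/-0.231; half-tol=0.040, Σhalf²=0.050220
  -C: nom -38.700 → Σnom=-18.400; wc +0.430/-0.430 → slack +0.720/-0.661; half-tol=0.430, Σhalf²=0.235120
  +D: nom +33.900 → Σnom=15.500; wc +0.380/-0.380 → slack +1.100/-1.041; half-tol=0.380, Σhalf²=0.379520
Nominal = 15.500. Worst-case = [15.500 - 1.041, 15.500 + 1.100] = [14.459, 16.600]. RSS = √0.379520 = 0.616.

nominal=15.500 wc=[14.459,16.600] rss=0.616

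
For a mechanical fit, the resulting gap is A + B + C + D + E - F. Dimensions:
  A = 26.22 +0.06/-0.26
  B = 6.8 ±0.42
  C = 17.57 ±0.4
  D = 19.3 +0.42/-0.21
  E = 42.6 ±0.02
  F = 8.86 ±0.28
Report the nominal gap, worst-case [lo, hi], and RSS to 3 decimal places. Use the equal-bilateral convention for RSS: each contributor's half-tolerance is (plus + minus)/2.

Stack each dimension's contribution:
  +A: nom +26.220 → Σnom=26.220; wc +0.060/-0.260 → slack +0.060/-0.260; half-tol=0.160, Σhalf²=0.025600
  +B: nom +6.800 → Σnom=33.020; wc +0.420/-0.420 → slack +0.480/-0.680; half-tol=0.420, Σhalf²=0.202000
  +C: nom +17.570 → Σnom=50.590; wc +0.400/-0.400 → slack +0.880/-1.080; half-tol=0.400, Σhalf²=0.362000
  +D: nom +19.300 → Σnom=69.890; wc +0.420/-0.210 → slack +1.300/-1.290; half-tol=0.315, Σhalf²=0.461225
  +E: nom +42.600 → Σnom=112.490; wc +0.020/-0.020 → slack +1.320/-1.310; half-tol=0.020, Σhalf²=0.461625
  -F: nom -8.860 → Σnom=103.630; wc +0.280/-0.280 → slack +1.600/-1.590; half-tol=0.280, Σhalf²=0.540025
Nominal = 103.630. Worst-case = [103.630 - 1.590, 103.630 + 1.600] = [102.040, 105.230]. RSS = √0.540025 = 0.735.

nominal=103.630 wc=[102.040,105.230] rss=0.735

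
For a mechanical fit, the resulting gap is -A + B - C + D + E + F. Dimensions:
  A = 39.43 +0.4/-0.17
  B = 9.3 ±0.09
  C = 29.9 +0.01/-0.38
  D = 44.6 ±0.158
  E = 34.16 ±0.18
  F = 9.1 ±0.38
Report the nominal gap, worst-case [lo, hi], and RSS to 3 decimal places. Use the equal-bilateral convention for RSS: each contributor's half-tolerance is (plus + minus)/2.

nominal=27.830 wc=[26.612,29.188] rss=0.574

Stack each dimension's contribution:
  -A: nom -39.430 → Σnom=-39.430; wc +0.170/-0.400 → slack +0.170/-0.400; half-tol=0.285, Σhalf²=0.081225
  +B: nom +9.300 → Σnom=-30.130; wc +0.090/-0.090 → slack +0.260/-0.490; half-tol=0.090, Σhalf²=0.089325
  -C: nom -29.900 → Σnom=-60.030; wc +0.380/-0.010 → slack +0.640/-0.500; half-tol=0.195, Σhalf²=0.127350
  +D: nom +44.600 → Σnom=-15.430; wc +0.158/-0.158 → slack +0.798/-0.658; half-tol=0.158, Σhalf²=0.152314
  +E: nom +34.160 → Σnom=18.730; wc +0.180/-0.180 → slack +0.978/-0.838; half-tol=0.180, Σhalf²=0.184714
  +F: nom +9.100 → Σnom=27.830; wc +0.380/-0.380 → slack +1.358/-1.218; half-tol=0.380, Σhalf²=0.329114
Nominal = 27.830. Worst-case = [27.830 - 1.218, 27.830 + 1.358] = [26.612, 29.188]. RSS = √0.329114 = 0.574.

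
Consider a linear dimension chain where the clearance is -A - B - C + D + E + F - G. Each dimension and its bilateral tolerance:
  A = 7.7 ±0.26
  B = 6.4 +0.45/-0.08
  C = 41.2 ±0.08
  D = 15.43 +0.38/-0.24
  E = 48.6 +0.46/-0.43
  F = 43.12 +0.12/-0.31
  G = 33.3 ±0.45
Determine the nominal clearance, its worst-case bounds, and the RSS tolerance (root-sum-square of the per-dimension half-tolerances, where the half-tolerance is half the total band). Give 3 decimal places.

Stack each dimension's contribution:
  -A: nom -7.700 → Σnom=-7.700; wc +0.260/-0.260 → slack +0.260/-0.260; half-tol=0.260, Σhalf²=0.067600
  -B: nom -6.400 → Σnom=-14.100; wc +0.080/-0.450 → slack +0.340/-0.710; half-tol=0.265, Σhalf²=0.137825
  -C: nom -41.200 → Σnom=-55.300; wc +0.080/-0.080 → slack +0.420/-0.790; half-tol=0.080, Σhalf²=0.144225
  +D: nom +15.430 → Σnom=-39.870; wc +0.380/-0.240 → slack +0.800/-1.030; half-tol=0.310, Σhalf²=0.240325
  +E: nom +48.600 → Σnom=8.730; wc +0.460/-0.430 → slack +1.260/-1.460; half-tol=0.445, Σhalf²=0.438350
  +F: nom +43.120 → Σnom=51.850; wc +0.120/-0.310 → slack +1.380/-1.770; half-tol=0.215, Σhalf²=0.484575
  -G: nom -33.300 → Σnom=18.550; wc +0.450/-0.450 → slack +1.830/-2.220; half-tol=0.450, Σhalf²=0.687075
Nominal = 18.550. Worst-case = [18.550 - 2.220, 18.550 + 1.830] = [16.330, 20.380]. RSS = √0.687075 = 0.829.

nominal=18.550 wc=[16.330,20.380] rss=0.829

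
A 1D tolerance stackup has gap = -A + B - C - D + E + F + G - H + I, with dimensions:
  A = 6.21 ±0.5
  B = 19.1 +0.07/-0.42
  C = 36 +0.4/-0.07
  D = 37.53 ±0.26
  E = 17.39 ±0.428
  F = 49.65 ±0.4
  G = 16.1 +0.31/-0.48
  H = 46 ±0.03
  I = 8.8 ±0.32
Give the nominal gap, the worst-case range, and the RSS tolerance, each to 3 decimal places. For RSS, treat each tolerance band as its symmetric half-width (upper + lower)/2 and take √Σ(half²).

nominal=-14.700 wc=[-17.938,-12.312] rss=1.018

Stack each dimension's contribution:
  -A: nom -6.210 → Σnom=-6.210; wc +0.500/-0.500 → slack +0.500/-0.500; half-tol=0.500, Σhalf²=0.250000
  +B: nom +19.100 → Σnom=12.890; wc +0.070/-0.420 → slack +0.570/-0.920; half-tol=0.245, Σhalf²=0.310025
  -C: nom -36.000 → Σnom=-23.110; wc +0.070/-0.400 → slack +0.640/-1.320; half-tol=0.235, Σhalf²=0.365250
  -D: nom -37.530 → Σnom=-60.640; wc +0.260/-0.260 → slack +0.900/-1.580; half-tol=0.260, Σhalf²=0.432850
  +E: nom +17.390 → Σnom=-43.250; wc +0.428/-0.428 → slack +1.328/-2.008; half-tol=0.428, Σhalf²=0.616034
  +F: nom +49.650 → Σnom=6.400; wc +0.400/-0.400 → slack +1.728/-2.408; half-tol=0.400, Σhalf²=0.776034
  +G: nom +16.100 → Σnom=22.500; wc +0.310/-0.480 → slack +2.038/-2.888; half-tol=0.395, Σhalf²=0.932059
  -H: nom -46.000 → Σnom=-23.500; wc +0.030/-0.030 → slack +2.068/-2.918; half-tol=0.030, Σhalf²=0.932959
  +I: nom +8.800 → Σnom=-14.700; wc +0.320/-0.320 → slack +2.388/-3.238; half-tol=0.320, Σhalf²=1.035359
Nominal = -14.700. Worst-case = [-14.700 - 3.238, -14.700 + 2.388] = [-17.938, -12.312]. RSS = √1.035359 = 1.018.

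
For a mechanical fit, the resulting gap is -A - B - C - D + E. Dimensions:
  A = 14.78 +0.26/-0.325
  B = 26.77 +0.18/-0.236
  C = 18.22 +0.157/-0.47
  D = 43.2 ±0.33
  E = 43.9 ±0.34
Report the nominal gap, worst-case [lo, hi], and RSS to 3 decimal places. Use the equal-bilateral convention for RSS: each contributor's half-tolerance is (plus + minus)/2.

Stack each dimension's contribution:
  -A: nom -14.780 → Σnom=-14.780; wc +0.325/-0.260 → slack +0.325/-0.260; half-tol=0.292, Σhalf²=0.085556
  -B: nom -26.770 → Σnom=-41.550; wc +0.236/-0.180 → slack +0.561/-0.440; half-tol=0.208, Σhalf²=0.128820
  -C: nom -18.220 → Σnom=-59.770; wc +0.470/-0.157 → slack +1.031/-0.597; half-tol=0.314, Σhalf²=0.227102
  -D: nom -43.200 → Σnom=-102.970; wc +0.330/-0.330 → slack +1.361/-0.927; half-tol=0.330, Σhalf²=0.336002
  +E: nom +43.900 → Σnom=-59.070; wc +0.340/-0.340 → slack +1.701/-1.267; half-tol=0.340, Σhalf²=0.451603
Nominal = -59.070. Worst-case = [-59.070 - 1.267, -59.070 + 1.701] = [-60.337, -57.369]. RSS = √0.451603 = 0.672.

nominal=-59.070 wc=[-60.337,-57.369] rss=0.672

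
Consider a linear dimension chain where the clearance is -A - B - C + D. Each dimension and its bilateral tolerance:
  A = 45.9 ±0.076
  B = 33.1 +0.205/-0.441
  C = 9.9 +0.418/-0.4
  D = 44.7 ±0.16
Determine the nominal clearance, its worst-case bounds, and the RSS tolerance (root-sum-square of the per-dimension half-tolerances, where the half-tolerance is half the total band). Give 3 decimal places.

nominal=-44.200 wc=[-45.059,-43.123] rss=0.550

Stack each dimension's contribution:
  -A: nom -45.900 → Σnom=-45.900; wc +0.076/-0.076 → slack +0.076/-0.076; half-tol=0.076, Σhalf²=0.005776
  -B: nom -33.100 → Σnom=-79.000; wc +0.441/-0.205 → slack +0.517/-0.281; half-tol=0.323, Σhalf²=0.110105
  -C: nom -9.900 → Σnom=-88.900; wc +0.400/-0.418 → slack +0.917/-0.699; half-tol=0.409, Σhalf²=0.277386
  +D: nom +44.700 → Σnom=-44.200; wc +0.160/-0.160 → slack +1.077/-0.859; half-tol=0.160, Σhalf²=0.302986
Nominal = -44.200. Worst-case = [-44.200 - 0.859, -44.200 + 1.077] = [-45.059, -43.123]. RSS = √0.302986 = 0.550.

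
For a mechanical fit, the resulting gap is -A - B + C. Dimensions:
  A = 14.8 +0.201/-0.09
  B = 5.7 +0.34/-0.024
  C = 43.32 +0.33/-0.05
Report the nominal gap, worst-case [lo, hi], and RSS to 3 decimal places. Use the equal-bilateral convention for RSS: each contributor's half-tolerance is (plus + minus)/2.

Stack each dimension's contribution:
  -A: nom -14.800 → Σnom=-14.800; wc +0.090/-0.201 → slack +0.090/-0.201; half-tol=0.146, Σhalf²=0.021170
  -B: nom -5.700 → Σnom=-20.500; wc +0.024/-0.340 → slack +0.114/-0.541; half-tol=0.182, Σhalf²=0.054294
  +C: nom +43.320 → Σnom=22.820; wc +0.330/-0.050 → slack +0.444/-0.591; half-tol=0.190, Σhalf²=0.090394
Nominal = 22.820. Worst-case = [22.820 - 0.591, 22.820 + 0.444] = [22.229, 23.264]. RSS = √0.090394 = 0.301.

nominal=22.820 wc=[22.229,23.264] rss=0.301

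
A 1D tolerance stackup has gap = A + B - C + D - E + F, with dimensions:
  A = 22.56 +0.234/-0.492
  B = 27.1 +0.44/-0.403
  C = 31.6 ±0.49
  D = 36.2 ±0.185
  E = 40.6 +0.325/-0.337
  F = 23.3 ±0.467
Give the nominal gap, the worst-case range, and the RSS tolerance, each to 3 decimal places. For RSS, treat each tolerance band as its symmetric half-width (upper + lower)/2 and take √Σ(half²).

nominal=36.960 wc=[34.598,39.113] rss=0.955

Stack each dimension's contribution:
  +A: nom +22.560 → Σnom=22.560; wc +0.234/-0.492 → slack +0.234/-0.492; half-tol=0.363, Σhalf²=0.131769
  +B: nom +27.100 → Σnom=49.660; wc +0.440/-0.403 → slack +0.674/-0.895; half-tol=0.421, Σhalf²=0.309431
  -C: nom -31.600 → Σnom=18.060; wc +0.490/-0.490 → slack +1.164/-1.385; half-tol=0.490, Σhalf²=0.549531
  +D: nom +36.200 → Σnom=54.260; wc +0.185/-0.185 → slack +1.349/-1.570; half-tol=0.185, Σhalf²=0.583756
  -E: nom -40.600 → Σnom=13.660; wc +0.337/-0.325 → slack +1.686/-1.895; half-tol=0.331, Σhalf²=0.693317
  +F: nom +23.300 → Σnom=36.960; wc +0.467/-0.467 → slack +2.153/-2.362; half-tol=0.467, Σhalf²=0.911406
Nominal = 36.960. Worst-case = [36.960 - 2.362, 36.960 + 2.153] = [34.598, 39.113]. RSS = √0.911406 = 0.955.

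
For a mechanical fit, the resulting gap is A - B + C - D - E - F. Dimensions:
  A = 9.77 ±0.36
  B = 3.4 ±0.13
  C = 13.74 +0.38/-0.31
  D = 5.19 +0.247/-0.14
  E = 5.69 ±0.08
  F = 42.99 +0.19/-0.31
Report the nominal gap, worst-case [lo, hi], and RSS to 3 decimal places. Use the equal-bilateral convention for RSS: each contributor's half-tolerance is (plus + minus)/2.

nominal=-33.760 wc=[-35.077,-32.360] rss=0.610

Stack each dimension's contribution:
  +A: nom +9.770 → Σnom=9.770; wc +0.360/-0.360 → slack +0.360/-0.360; half-tol=0.360, Σhalf²=0.129600
  -B: nom -3.400 → Σnom=6.370; wc +0.130/-0.130 → slack +0.490/-0.490; half-tol=0.130, Σhalf²=0.146500
  +C: nom +13.740 → Σnom=20.110; wc +0.380/-0.310 → slack +0.870/-0.800; half-tol=0.345, Σhalf²=0.265525
  -D: nom -5.190 → Σnom=14.920; wc +0.140/-0.247 → slack +1.010/-1.047; half-tol=0.194, Σhalf²=0.302967
  -E: nom -5.690 → Σnom=9.230; wc +0.080/-0.080 → slack +1.090/-1.127; half-tol=0.080, Σhalf²=0.309367
  -F: nom -42.990 → Σnom=-33.760; wc +0.310/-0.190 → slack +1.400/-1.317; half-tol=0.250, Σhalf²=0.371867
Nominal = -33.760. Worst-case = [-33.760 - 1.317, -33.760 + 1.400] = [-35.077, -32.360]. RSS = √0.371867 = 0.610.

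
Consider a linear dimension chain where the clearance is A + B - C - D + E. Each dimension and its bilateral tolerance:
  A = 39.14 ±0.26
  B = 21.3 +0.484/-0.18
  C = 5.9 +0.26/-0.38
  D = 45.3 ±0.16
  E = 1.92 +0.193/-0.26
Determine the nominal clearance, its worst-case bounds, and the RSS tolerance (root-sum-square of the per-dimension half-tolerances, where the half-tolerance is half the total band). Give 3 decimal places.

nominal=11.160 wc=[10.040,12.637] rss=0.598

Stack each dimension's contribution:
  +A: nom +39.140 → Σnom=39.140; wc +0.260/-0.260 → slack +0.260/-0.260; half-tol=0.260, Σhalf²=0.067600
  +B: nom +21.300 → Σnom=60.440; wc +0.484/-0.180 → slack +0.744/-0.440; half-tol=0.332, Σhalf²=0.177824
  -C: nom -5.900 → Σnom=54.540; wc +0.380/-0.260 → slack +1.124/-0.700; half-tol=0.320, Σhalf²=0.280224
  -D: nom -45.300 → Σnom=9.240; wc +0.160/-0.160 → slack +1.284/-0.860; half-tol=0.160, Σhalf²=0.305824
  +E: nom +1.920 → Σnom=11.160; wc +0.193/-0.260 → slack +1.477/-1.120; half-tol=0.227, Σhalf²=0.357126
Nominal = 11.160. Worst-case = [11.160 - 1.120, 11.160 + 1.477] = [10.040, 12.637]. RSS = √0.357126 = 0.598.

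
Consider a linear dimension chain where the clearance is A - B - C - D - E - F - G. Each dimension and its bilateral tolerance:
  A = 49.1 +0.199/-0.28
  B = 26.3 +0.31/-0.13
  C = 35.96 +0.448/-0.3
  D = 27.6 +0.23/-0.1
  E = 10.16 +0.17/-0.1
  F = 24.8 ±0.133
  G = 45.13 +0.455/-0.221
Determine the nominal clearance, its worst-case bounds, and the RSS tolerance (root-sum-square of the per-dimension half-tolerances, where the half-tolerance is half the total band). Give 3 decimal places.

Stack each dimension's contribution:
  +A: nom +49.100 → Σnom=49.100; wc +0.199/-0.280 → slack +0.199/-0.280; half-tol=0.240, Σhalf²=0.057360
  -B: nom -26.300 → Σnom=22.800; wc +0.130/-0.310 → slack +0.329/-0.590; half-tol=0.220, Σhalf²=0.105760
  -C: nom -35.960 → Σnom=-13.160; wc +0.300/-0.448 → slack +0.629/-1.038; half-tol=0.374, Σhalf²=0.245636
  -D: nom -27.600 → Σnom=-40.760; wc +0.100/-0.230 → slack +0.729/-1.268; half-tol=0.165, Σhalf²=0.272861
  -E: nom -10.160 → Σnom=-50.920; wc +0.100/-0.170 → slack +0.829/-1.438; half-tol=0.135, Σhalf²=0.291086
  -F: nom -24.800 → Σnom=-75.720; wc +0.133/-0.133 → slack +0.962/-1.571; half-tol=0.133, Σhalf²=0.308775
  -G: nom -45.130 → Σnom=-120.850; wc +0.221/-0.455 → slack +1.183/-2.026; half-tol=0.338, Σhalf²=0.423019
Nominal = -120.850. Worst-case = [-120.850 - 2.026, -120.850 + 1.183] = [-122.876, -119.667]. RSS = √0.423019 = 0.650.

nominal=-120.850 wc=[-122.876,-119.667] rss=0.650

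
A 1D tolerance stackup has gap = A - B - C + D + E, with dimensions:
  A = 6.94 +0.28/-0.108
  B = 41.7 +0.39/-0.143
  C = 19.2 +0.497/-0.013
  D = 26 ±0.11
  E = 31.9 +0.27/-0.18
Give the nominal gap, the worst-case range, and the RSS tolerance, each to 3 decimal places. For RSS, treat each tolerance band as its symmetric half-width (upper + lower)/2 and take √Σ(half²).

Stack each dimension's contribution:
  +A: nom +6.940 → Σnom=6.940; wc +0.280/-0.108 → slack +0.280/-0.108; half-tol=0.194, Σhalf²=0.037636
  -B: nom -41.700 → Σnom=-34.760; wc +0.143/-0.390 → slack +0.423/-0.498; half-tol=0.267, Σhalf²=0.108658
  -C: nom -19.200 → Σnom=-53.960; wc +0.013/-0.497 → slack +0.436/-0.995; half-tol=0.255, Σhalf²=0.173683
  +D: nom +26.000 → Σnom=-27.960; wc +0.110/-0.110 → slack +0.546/-1.105; half-tol=0.110, Σhalf²=0.185783
  +E: nom +31.900 → Σnom=3.940; wc +0.270/-0.180 → slack +0.816/-1.285; half-tol=0.225, Σhalf²=0.236408
Nominal = 3.940. Worst-case = [3.940 - 1.285, 3.940 + 0.816] = [2.655, 4.756]. RSS = √0.236408 = 0.486.

nominal=3.940 wc=[2.655,4.756] rss=0.486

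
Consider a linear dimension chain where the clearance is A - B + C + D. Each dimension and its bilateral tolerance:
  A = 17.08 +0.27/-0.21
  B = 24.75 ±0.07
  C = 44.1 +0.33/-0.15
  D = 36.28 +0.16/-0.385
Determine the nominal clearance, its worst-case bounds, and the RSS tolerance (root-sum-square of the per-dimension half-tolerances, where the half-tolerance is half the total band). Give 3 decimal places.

nominal=72.710 wc=[71.895,73.540] rss=0.441

Stack each dimension's contribution:
  +A: nom +17.080 → Σnom=17.080; wc +0.270/-0.210 → slack +0.270/-0.210; half-tol=0.240, Σhalf²=0.057600
  -B: nom -24.750 → Σnom=-7.670; wc +0.070/-0.070 → slack +0.340/-0.280; half-tol=0.070, Σhalf²=0.062500
  +C: nom +44.100 → Σnom=36.430; wc +0.330/-0.150 → slack +0.670/-0.430; half-tol=0.240, Σhalf²=0.120100
  +D: nom +36.280 → Σnom=72.710; wc +0.160/-0.385 → slack +0.830/-0.815; half-tol=0.273, Σhalf²=0.194356
Nominal = 72.710. Worst-case = [72.710 - 0.815, 72.710 + 0.830] = [71.895, 73.540]. RSS = √0.194356 = 0.441.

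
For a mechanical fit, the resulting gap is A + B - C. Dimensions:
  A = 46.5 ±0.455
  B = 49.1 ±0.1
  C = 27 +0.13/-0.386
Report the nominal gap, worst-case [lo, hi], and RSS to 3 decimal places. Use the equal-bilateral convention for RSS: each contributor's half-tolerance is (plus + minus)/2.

Stack each dimension's contribution:
  +A: nom +46.500 → Σnom=46.500; wc +0.455/-0.455 → slack +0.455/-0.455; half-tol=0.455, Σhalf²=0.207025
  +B: nom +49.100 → Σnom=95.600; wc +0.100/-0.100 → slack +0.555/-0.555; half-tol=0.100, Σhalf²=0.217025
  -C: nom -27.000 → Σnom=68.600; wc +0.386/-0.130 → slack +0.941/-0.685; half-tol=0.258, Σhalf²=0.283589
Nominal = 68.600. Worst-case = [68.600 - 0.685, 68.600 + 0.941] = [67.915, 69.541]. RSS = √0.283589 = 0.533.

nominal=68.600 wc=[67.915,69.541] rss=0.533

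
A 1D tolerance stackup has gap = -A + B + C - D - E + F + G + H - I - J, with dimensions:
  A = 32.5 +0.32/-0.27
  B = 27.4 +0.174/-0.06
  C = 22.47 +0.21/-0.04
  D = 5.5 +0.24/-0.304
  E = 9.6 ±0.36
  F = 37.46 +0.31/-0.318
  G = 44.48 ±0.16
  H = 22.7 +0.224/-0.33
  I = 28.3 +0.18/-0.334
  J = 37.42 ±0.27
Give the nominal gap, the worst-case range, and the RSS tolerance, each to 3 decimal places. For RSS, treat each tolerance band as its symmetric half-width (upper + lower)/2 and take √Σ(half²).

nominal=41.190 wc=[38.912,43.806] rss=0.812

Stack each dimension's contribution:
  -A: nom -32.500 → Σnom=-32.500; wc +0.270/-0.320 → slack +0.270/-0.320; half-tol=0.295, Σhalf²=0.087025
  +B: nom +27.400 → Σnom=-5.100; wc +0.174/-0.060 → slack +0.444/-0.380; half-tol=0.117, Σhalf²=0.100714
  +C: nom +22.470 → Σnom=17.370; wc +0.210/-0.040 → slack +0.654/-0.420; half-tol=0.125, Σhalf²=0.116339
  -D: nom -5.500 → Σnom=11.870; wc +0.304/-0.240 → slack +0.958/-0.660; half-tol=0.272, Σhalf²=0.190323
  -E: nom -9.600 → Σnom=2.270; wc +0.360/-0.360 → slack +1.318/-1.020; half-tol=0.360, Σhalf²=0.319923
  +F: nom +37.460 → Σnom=39.730; wc +0.310/-0.318 → slack +1.628/-1.338; half-tol=0.314, Σhalf²=0.418519
  +G: nom +44.480 → Σnom=84.210; wc +0.160/-0.160 → slack +1.788/-1.498; half-tol=0.160, Σhalf²=0.444119
  +H: nom +22.700 → Σnom=106.910; wc +0.224/-0.330 → slack +2.012/-1.828; half-tol=0.277, Σhalf²=0.520848
  -I: nom -28.300 → Σnom=78.610; wc +0.334/-0.180 → slack +2.346/-2.008; half-tol=0.257, Σhalf²=0.586897
  -J: nom -37.420 → Σnom=41.190; wc +0.270/-0.270 → slack +2.616/-2.278; half-tol=0.270, Σhalf²=0.659797
Nominal = 41.190. Worst-case = [41.190 - 2.278, 41.190 + 2.616] = [38.912, 43.806]. RSS = √0.659797 = 0.812.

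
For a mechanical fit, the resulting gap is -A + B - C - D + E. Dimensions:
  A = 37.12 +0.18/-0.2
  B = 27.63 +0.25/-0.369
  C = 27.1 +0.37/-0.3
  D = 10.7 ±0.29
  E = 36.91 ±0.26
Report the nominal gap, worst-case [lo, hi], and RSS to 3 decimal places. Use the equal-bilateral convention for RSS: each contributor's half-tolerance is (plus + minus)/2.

nominal=-10.380 wc=[-11.849,-9.080] rss=0.629

Stack each dimension's contribution:
  -A: nom -37.120 → Σnom=-37.120; wc +0.200/-0.180 → slack +0.200/-0.180; half-tol=0.190, Σhalf²=0.036100
  +B: nom +27.630 → Σnom=-9.490; wc +0.250/-0.369 → slack +0.450/-0.549; half-tol=0.309, Σhalf²=0.131890
  -C: nom -27.100 → Σnom=-36.590; wc +0.300/-0.370 → slack +0.750/-0.919; half-tol=0.335, Σhalf²=0.244115
  -D: nom -10.700 → Σnom=-47.290; wc +0.290/-0.290 → slack +1.040/-1.209; half-tol=0.290, Σhalf²=0.328215
  +E: nom +36.910 → Σnom=-10.380; wc +0.260/-0.260 → slack +1.300/-1.469; half-tol=0.260, Σhalf²=0.395815
Nominal = -10.380. Worst-case = [-10.380 - 1.469, -10.380 + 1.300] = [-11.849, -9.080]. RSS = √0.395815 = 0.629.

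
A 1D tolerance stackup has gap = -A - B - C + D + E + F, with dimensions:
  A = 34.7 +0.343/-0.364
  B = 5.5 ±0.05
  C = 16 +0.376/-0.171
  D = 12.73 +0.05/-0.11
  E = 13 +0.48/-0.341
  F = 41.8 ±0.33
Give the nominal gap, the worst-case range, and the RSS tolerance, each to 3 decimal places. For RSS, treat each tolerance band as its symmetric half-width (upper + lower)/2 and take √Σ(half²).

Stack each dimension's contribution:
  -A: nom -34.700 → Σnom=-34.700; wc +0.364/-0.343 → slack +0.364/-0.343; half-tol=0.354, Σhalf²=0.124962
  -B: nom -5.500 → Σnom=-40.200; wc +0.050/-0.050 → slack +0.414/-0.393; half-tol=0.050, Σhalf²=0.127462
  -C: nom -16.000 → Σnom=-56.200; wc +0.171/-0.376 → slack +0.585/-0.769; half-tol=0.274, Σhalf²=0.202265
  +D: nom +12.730 → Σnom=-43.470; wc +0.050/-0.110 → slack +0.635/-0.879; half-tol=0.080, Σhalf²=0.208665
  +E: nom +13.000 → Σnom=-30.470; wc +0.480/-0.341 → slack +1.115/-1.220; half-tol=0.410, Σhalf²=0.377175
  +F: nom +41.800 → Σnom=11.330; wc +0.330/-0.330 → slack +1.445/-1.550; half-tol=0.330, Σhalf²=0.486075
Nominal = 11.330. Worst-case = [11.330 - 1.550, 11.330 + 1.445] = [9.780, 12.775]. RSS = √0.486075 = 0.697.

nominal=11.330 wc=[9.780,12.775] rss=0.697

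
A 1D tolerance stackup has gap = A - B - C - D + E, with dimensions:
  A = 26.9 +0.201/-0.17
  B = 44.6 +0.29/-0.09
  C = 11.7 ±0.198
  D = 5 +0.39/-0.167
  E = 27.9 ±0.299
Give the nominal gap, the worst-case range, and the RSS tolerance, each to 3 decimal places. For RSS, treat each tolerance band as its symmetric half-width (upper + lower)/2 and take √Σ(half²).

nominal=-6.500 wc=[-7.847,-5.545] rss=0.526

Stack each dimension's contribution:
  +A: nom +26.900 → Σnom=26.900; wc +0.201/-0.170 → slack +0.201/-0.170; half-tol=0.185, Σhalf²=0.034410
  -B: nom -44.600 → Σnom=-17.700; wc +0.090/-0.290 → slack +0.291/-0.460; half-tol=0.190, Σhalf²=0.070510
  -C: nom -11.700 → Σnom=-29.400; wc +0.198/-0.198 → slack +0.489/-0.658; half-tol=0.198, Σhalf²=0.109714
  -D: nom -5.000 → Σnom=-34.400; wc +0.167/-0.390 → slack +0.656/-1.048; half-tol=0.279, Σhalf²=0.187277
  +E: nom +27.900 → Σnom=-6.500; wc +0.299/-0.299 → slack +0.955/-1.347; half-tol=0.299, Σhalf²=0.276678
Nominal = -6.500. Worst-case = [-6.500 - 1.347, -6.500 + 0.955] = [-7.847, -5.545]. RSS = √0.276678 = 0.526.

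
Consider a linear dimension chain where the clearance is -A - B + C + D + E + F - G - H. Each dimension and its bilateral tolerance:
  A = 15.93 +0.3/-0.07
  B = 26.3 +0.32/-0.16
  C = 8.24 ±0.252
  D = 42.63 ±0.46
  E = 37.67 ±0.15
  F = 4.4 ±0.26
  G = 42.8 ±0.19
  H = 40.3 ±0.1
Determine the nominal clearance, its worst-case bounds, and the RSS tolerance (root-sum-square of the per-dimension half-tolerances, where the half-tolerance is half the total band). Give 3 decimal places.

Stack each dimension's contribution:
  -A: nom -15.930 → Σnom=-15.930; wc +0.070/-0.300 → slack +0.070/-0.300; half-tol=0.185, Σhalf²=0.034225
  -B: nom -26.300 → Σnom=-42.230; wc +0.160/-0.320 → slack +0.230/-0.620; half-tol=0.240, Σhalf²=0.091825
  +C: nom +8.240 → Σnom=-33.990; wc +0.252/-0.252 → slack +0.482/-0.872; half-tol=0.252, Σhalf²=0.155329
  +D: nom +42.630 → Σnom=8.640; wc +0.460/-0.460 → slack +0.942/-1.332; half-tol=0.460, Σhalf²=0.366929
  +E: nom +37.670 → Σnom=46.310; wc +0.150/-0.150 → slack +1.092/-1.482; half-tol=0.150, Σhalf²=0.389429
  +F: nom +4.400 → Σnom=50.710; wc +0.260/-0.260 → slack +1.352/-1.742; half-tol=0.260, Σhalf²=0.457029
  -G: nom -42.800 → Σnom=7.910; wc +0.190/-0.190 → slack +1.542/-1.932; half-tol=0.190, Σhalf²=0.493129
  -H: nom -40.300 → Σnom=-32.390; wc +0.100/-0.100 → slack +1.642/-2.032; half-tol=0.100, Σhalf²=0.503129
Nominal = -32.390. Worst-case = [-32.390 - 2.032, -32.390 + 1.642] = [-34.422, -30.748]. RSS = √0.503129 = 0.709.

nominal=-32.390 wc=[-34.422,-30.748] rss=0.709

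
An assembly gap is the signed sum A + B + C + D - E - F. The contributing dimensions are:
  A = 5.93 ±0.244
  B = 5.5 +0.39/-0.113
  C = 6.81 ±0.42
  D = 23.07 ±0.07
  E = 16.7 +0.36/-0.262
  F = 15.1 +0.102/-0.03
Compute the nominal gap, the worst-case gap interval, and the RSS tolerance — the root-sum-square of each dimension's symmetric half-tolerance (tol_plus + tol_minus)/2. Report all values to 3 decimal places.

nominal=9.510 wc=[8.201,10.926] rss=0.637

Stack each dimension's contribution:
  +A: nom +5.930 → Σnom=5.930; wc +0.244/-0.244 → slack +0.244/-0.244; half-tol=0.244, Σhalf²=0.059536
  +B: nom +5.500 → Σnom=11.430; wc +0.390/-0.113 → slack +0.634/-0.357; half-tol=0.252, Σhalf²=0.122788
  +C: nom +6.810 → Σnom=18.240; wc +0.420/-0.420 → slack +1.054/-0.777; half-tol=0.420, Σhalf²=0.299188
  +D: nom +23.070 → Σnom=41.310; wc +0.070/-0.070 → slack +1.124/-0.847; half-tol=0.070, Σhalf²=0.304088
  -E: nom -16.700 → Σnom=24.610; wc +0.262/-0.360 → slack +1.386/-1.207; half-tol=0.311, Σhalf²=0.400809
  -F: nom -15.100 → Σnom=9.510; wc +0.030/-0.102 → slack +1.416/-1.309; half-tol=0.066, Σhalf²=0.405165
Nominal = 9.510. Worst-case = [9.510 - 1.309, 9.510 + 1.416] = [8.201, 10.926]. RSS = √0.405165 = 0.637.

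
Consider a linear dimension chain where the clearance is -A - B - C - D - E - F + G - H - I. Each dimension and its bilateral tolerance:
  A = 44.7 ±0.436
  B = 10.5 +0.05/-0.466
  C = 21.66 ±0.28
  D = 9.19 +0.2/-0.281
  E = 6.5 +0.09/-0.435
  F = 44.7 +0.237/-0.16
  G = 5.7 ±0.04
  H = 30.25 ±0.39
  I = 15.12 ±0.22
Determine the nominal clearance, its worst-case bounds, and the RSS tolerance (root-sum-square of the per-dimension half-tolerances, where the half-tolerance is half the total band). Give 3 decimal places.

nominal=-176.920 wc=[-178.863,-174.212] rss=0.839

Stack each dimension's contribution:
  -A: nom -44.700 → Σnom=-44.700; wc +0.436/-0.436 → slack +0.436/-0.436; half-tol=0.436, Σhalf²=0.190096
  -B: nom -10.500 → Σnom=-55.200; wc +0.466/-0.050 → slack +0.902/-0.486; half-tol=0.258, Σhalf²=0.256660
  -C: nom -21.660 → Σnom=-76.860; wc +0.280/-0.280 → slack +1.182/-0.766; half-tol=0.280, Σhalf²=0.335060
  -D: nom -9.190 → Σnom=-86.050; wc +0.281/-0.200 → slack +1.463/-0.966; half-tol=0.241, Σhalf²=0.392900
  -E: nom -6.500 → Σnom=-92.550; wc +0.435/-0.090 → slack +1.898/-1.056; half-tol=0.263, Σhalf²=0.461807
  -F: nom -44.700 → Σnom=-137.250; wc +0.160/-0.237 → slack +2.058/-1.293; half-tol=0.199, Σhalf²=0.501209
  +G: nom +5.700 → Σnom=-131.550; wc +0.040/-0.040 → slack +2.098/-1.333; half-tol=0.040, Σhalf²=0.502809
  -H: nom -30.250 → Σnom=-161.800; wc +0.390/-0.390 → slack +2.488/-1.723; half-tol=0.390, Σhalf²=0.654909
  -I: nom -15.120 → Σnom=-176.920; wc +0.220/-0.220 → slack +2.708/-1.943; half-tol=0.220, Σhalf²=0.703309
Nominal = -176.920. Worst-case = [-176.920 - 1.943, -176.920 + 2.708] = [-178.863, -174.212]. RSS = √0.703309 = 0.839.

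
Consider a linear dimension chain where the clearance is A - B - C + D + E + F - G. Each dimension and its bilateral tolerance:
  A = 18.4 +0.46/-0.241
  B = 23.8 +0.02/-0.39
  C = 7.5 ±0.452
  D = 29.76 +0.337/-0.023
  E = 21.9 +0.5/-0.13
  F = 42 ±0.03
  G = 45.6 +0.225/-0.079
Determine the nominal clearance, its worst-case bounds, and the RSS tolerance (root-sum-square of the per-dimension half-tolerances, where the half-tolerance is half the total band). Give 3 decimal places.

Stack each dimension's contribution:
  +A: nom +18.400 → Σnom=18.400; wc +0.460/-0.241 → slack +0.460/-0.241; half-tol=0.351, Σhalf²=0.122850
  -B: nom -23.800 → Σnom=-5.400; wc +0.390/-0.020 → slack +0.850/-0.261; half-tol=0.205, Σhalf²=0.164875
  -C: nom -7.500 → Σnom=-12.900; wc +0.452/-0.452 → slack +1.302/-0.713; half-tol=0.452, Σhalf²=0.369179
  +D: nom +29.760 → Σnom=16.860; wc +0.337/-0.023 → slack +1.639/-0.736; half-tol=0.180, Σhalf²=0.401579
  +E: nom +21.900 → Σnom=38.760; wc +0.500/-0.130 → slack +2.139/-0.866; half-tol=0.315, Σhalf²=0.500804
  +F: nom +42.000 → Σnom=80.760; wc +0.030/-0.030 → slack +2.169/-0.896; half-tol=0.030, Σhalf²=0.501704
  -G: nom -45.600 → Σnom=35.160; wc +0.079/-0.225 → slack +2.248/-1.121; half-tol=0.152, Σhalf²=0.524808
Nominal = 35.160. Worst-case = [35.160 - 1.121, 35.160 + 2.248] = [34.039, 37.408]. RSS = √0.524808 = 0.724.

nominal=35.160 wc=[34.039,37.408] rss=0.724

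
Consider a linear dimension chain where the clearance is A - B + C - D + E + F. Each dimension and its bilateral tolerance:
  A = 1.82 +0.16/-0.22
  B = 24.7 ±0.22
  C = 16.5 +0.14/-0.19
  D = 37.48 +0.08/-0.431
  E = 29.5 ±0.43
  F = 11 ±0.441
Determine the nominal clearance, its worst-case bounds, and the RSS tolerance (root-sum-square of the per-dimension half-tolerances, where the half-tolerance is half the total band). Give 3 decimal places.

Stack each dimension's contribution:
  +A: nom +1.820 → Σnom=1.820; wc +0.160/-0.220 → slack +0.160/-0.220; half-tol=0.190, Σhalf²=0.036100
  -B: nom -24.700 → Σnom=-22.880; wc +0.220/-0.220 → slack +0.380/-0.440; half-tol=0.220, Σhalf²=0.084500
  +C: nom +16.500 → Σnom=-6.380; wc +0.140/-0.190 → slack +0.520/-0.630; half-tol=0.165, Σhalf²=0.111725
  -D: nom -37.480 → Σnom=-43.860; wc +0.431/-0.080 → slack +0.951/-0.710; half-tol=0.256, Σhalf²=0.177005
  +E: nom +29.500 → Σnom=-14.360; wc +0.430/-0.430 → slack +1.381/-1.140; half-tol=0.430, Σhalf²=0.361905
  +F: nom +11.000 → Σnom=-3.360; wc +0.441/-0.441 → slack +1.822/-1.581; half-tol=0.441, Σhalf²=0.556386
Nominal = -3.360. Worst-case = [-3.360 - 1.581, -3.360 + 1.822] = [-4.941, -1.538]. RSS = √0.556386 = 0.746.

nominal=-3.360 wc=[-4.941,-1.538] rss=0.746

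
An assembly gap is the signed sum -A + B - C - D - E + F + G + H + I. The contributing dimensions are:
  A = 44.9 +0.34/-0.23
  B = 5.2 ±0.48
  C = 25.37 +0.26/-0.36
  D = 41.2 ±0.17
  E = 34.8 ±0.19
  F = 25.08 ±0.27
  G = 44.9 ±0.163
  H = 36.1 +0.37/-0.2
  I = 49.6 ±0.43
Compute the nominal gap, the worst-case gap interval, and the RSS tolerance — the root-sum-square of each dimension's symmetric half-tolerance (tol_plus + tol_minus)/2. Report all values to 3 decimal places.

nominal=14.610 wc=[12.107,17.273] rss=0.916

Stack each dimension's contribution:
  -A: nom -44.900 → Σnom=-44.900; wc +0.230/-0.340 → slack +0.230/-0.340; half-tol=0.285, Σhalf²=0.081225
  +B: nom +5.200 → Σnom=-39.700; wc +0.480/-0.480 → slack +0.710/-0.820; half-tol=0.480, Σhalf²=0.311625
  -C: nom -25.370 → Σnom=-65.070; wc +0.360/-0.260 → slack +1.070/-1.080; half-tol=0.310, Σhalf²=0.407725
  -D: nom -41.200 → Σnom=-106.270; wc +0.170/-0.170 → slack +1.240/-1.250; half-tol=0.170, Σhalf²=0.436625
  -E: nom -34.800 → Σnom=-141.070; wc +0.190/-0.190 → slack +1.430/-1.440; half-tol=0.190, Σhalf²=0.472725
  +F: nom +25.080 → Σnom=-115.990; wc +0.270/-0.270 → slack +1.700/-1.710; half-tol=0.270, Σhalf²=0.545625
  +G: nom +44.900 → Σnom=-71.090; wc +0.163/-0.163 → slack +1.863/-1.873; half-tol=0.163, Σhalf²=0.572194
  +H: nom +36.100 → Σnom=-34.990; wc +0.370/-0.200 → slack +2.233/-2.073; half-tol=0.285, Σhalf²=0.653419
  +I: nom +49.600 → Σnom=14.610; wc +0.430/-0.430 → slack +2.663/-2.503; half-tol=0.430, Σhalf²=0.838319
Nominal = 14.610. Worst-case = [14.610 - 2.503, 14.610 + 2.663] = [12.107, 17.273]. RSS = √0.838319 = 0.916.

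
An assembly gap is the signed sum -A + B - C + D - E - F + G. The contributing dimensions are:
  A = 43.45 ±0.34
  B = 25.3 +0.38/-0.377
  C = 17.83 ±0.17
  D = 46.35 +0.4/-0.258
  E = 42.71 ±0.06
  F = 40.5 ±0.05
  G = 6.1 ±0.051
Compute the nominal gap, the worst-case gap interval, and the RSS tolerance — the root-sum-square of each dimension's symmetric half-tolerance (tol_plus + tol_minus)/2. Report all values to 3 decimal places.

nominal=-66.740 wc=[-68.046,-65.289] rss=0.636

Stack each dimension's contribution:
  -A: nom -43.450 → Σnom=-43.450; wc +0.340/-0.340 → slack +0.340/-0.340; half-tol=0.340, Σhalf²=0.115600
  +B: nom +25.300 → Σnom=-18.150; wc +0.380/-0.377 → slack +0.720/-0.717; half-tol=0.379, Σhalf²=0.258862
  -C: nom -17.830 → Σnom=-35.980; wc +0.170/-0.170 → slack +0.890/-0.887; half-tol=0.170, Σhalf²=0.287762
  +D: nom +46.350 → Σnom=10.370; wc +0.400/-0.258 → slack +1.290/-1.145; half-tol=0.329, Σhalf²=0.396003
  -E: nom -42.710 → Σnom=-32.340; wc +0.060/-0.060 → slack +1.350/-1.205; half-tol=0.060, Σhalf²=0.399603
  -F: nom -40.500 → Σnom=-72.840; wc +0.050/-0.050 → slack +1.400/-1.255; half-tol=0.050, Σhalf²=0.402103
  +G: nom +6.100 → Σnom=-66.740; wc +0.051/-0.051 → slack +1.451/-1.306; half-tol=0.051, Σhalf²=0.404704
Nominal = -66.740. Worst-case = [-66.740 - 1.306, -66.740 + 1.451] = [-68.046, -65.289]. RSS = √0.404704 = 0.636.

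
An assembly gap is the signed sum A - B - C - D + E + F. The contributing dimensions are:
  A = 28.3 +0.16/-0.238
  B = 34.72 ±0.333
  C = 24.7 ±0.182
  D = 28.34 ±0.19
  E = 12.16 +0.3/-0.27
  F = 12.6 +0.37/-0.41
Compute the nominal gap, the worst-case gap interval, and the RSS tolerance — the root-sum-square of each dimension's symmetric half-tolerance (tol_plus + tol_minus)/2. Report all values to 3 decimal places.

nominal=-34.700 wc=[-36.323,-33.165] rss=0.673

Stack each dimension's contribution:
  +A: nom +28.300 → Σnom=28.300; wc +0.160/-0.238 → slack +0.160/-0.238; half-tol=0.199, Σhalf²=0.039601
  -B: nom -34.720 → Σnom=-6.420; wc +0.333/-0.333 → slack +0.493/-0.571; half-tol=0.333, Σhalf²=0.150490
  -C: nom -24.700 → Σnom=-31.120; wc +0.182/-0.182 → slack +0.675/-0.753; half-tol=0.182, Σhalf²=0.183614
  -D: nom -28.340 → Σnom=-59.460; wc +0.190/-0.190 → slack +0.865/-0.943; half-tol=0.190, Σhalf²=0.219714
  +E: nom +12.160 → Σnom=-47.300; wc +0.300/-0.270 → slack +1.165/-1.213; half-tol=0.285, Σhalf²=0.300939
  +F: nom +12.600 → Σnom=-34.700; wc +0.370/-0.410 → slack +1.535/-1.623; half-tol=0.390, Σhalf²=0.453039
Nominal = -34.700. Worst-case = [-34.700 - 1.623, -34.700 + 1.535] = [-36.323, -33.165]. RSS = √0.453039 = 0.673.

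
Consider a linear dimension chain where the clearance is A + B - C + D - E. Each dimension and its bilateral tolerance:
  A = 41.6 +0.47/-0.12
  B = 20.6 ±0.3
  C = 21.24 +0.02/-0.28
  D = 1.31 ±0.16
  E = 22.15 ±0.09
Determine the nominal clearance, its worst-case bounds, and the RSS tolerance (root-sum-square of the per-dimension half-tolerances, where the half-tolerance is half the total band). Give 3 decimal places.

nominal=20.120 wc=[19.430,21.420] rss=0.483

Stack each dimension's contribution:
  +A: nom +41.600 → Σnom=41.600; wc +0.470/-0.120 → slack +0.470/-0.120; half-tol=0.295, Σhalf²=0.087025
  +B: nom +20.600 → Σnom=62.200; wc +0.300/-0.300 → slack +0.770/-0.420; half-tol=0.300, Σhalf²=0.177025
  -C: nom -21.240 → Σnom=40.960; wc +0.280/-0.020 → slack +1.050/-0.440; half-tol=0.150, Σhalf²=0.199525
  +D: nom +1.310 → Σnom=42.270; wc +0.160/-0.160 → slack +1.210/-0.600; half-tol=0.160, Σhalf²=0.225125
  -E: nom -22.150 → Σnom=20.120; wc +0.090/-0.090 → slack +1.300/-0.690; half-tol=0.090, Σhalf²=0.233225
Nominal = 20.120. Worst-case = [20.120 - 0.690, 20.120 + 1.300] = [19.430, 21.420]. RSS = √0.233225 = 0.483.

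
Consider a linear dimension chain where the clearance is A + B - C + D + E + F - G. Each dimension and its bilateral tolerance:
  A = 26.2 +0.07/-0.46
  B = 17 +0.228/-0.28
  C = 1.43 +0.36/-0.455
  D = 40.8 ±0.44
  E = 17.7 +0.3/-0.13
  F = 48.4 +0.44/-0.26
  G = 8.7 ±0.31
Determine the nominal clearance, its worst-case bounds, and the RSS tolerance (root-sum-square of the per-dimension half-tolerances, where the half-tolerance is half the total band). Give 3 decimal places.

nominal=139.970 wc=[137.730,142.213] rss=0.871

Stack each dimension's contribution:
  +A: nom +26.200 → Σnom=26.200; wc +0.070/-0.460 → slack +0.070/-0.460; half-tol=0.265, Σhalf²=0.070225
  +B: nom +17.000 → Σnom=43.200; wc +0.228/-0.280 → slack +0.298/-0.740; half-tol=0.254, Σhalf²=0.134741
  -C: nom -1.430 → Σnom=41.770; wc +0.455/-0.360 → slack +0.753/-1.100; half-tol=0.407, Σhalf²=0.300797
  +D: nom +40.800 → Σnom=82.570; wc +0.440/-0.440 → slack +1.193/-1.540; half-tol=0.440, Σhalf²=0.494397
  +E: nom +17.700 → Σnom=100.270; wc +0.300/-0.130 → slack +1.493/-1.670; half-tol=0.215, Σhalf²=0.540622
  +F: nom +48.400 → Σnom=148.670; wc +0.440/-0.260 → slack +1.933/-1.930; half-tol=0.350, Σhalf²=0.663122
  -G: nom -8.700 → Σnom=139.970; wc +0.310/-0.310 → slack +2.243/-2.240; half-tol=0.310, Σhalf²=0.759222
Nominal = 139.970. Worst-case = [139.970 - 2.240, 139.970 + 2.243] = [137.730, 142.213]. RSS = √0.759222 = 0.871.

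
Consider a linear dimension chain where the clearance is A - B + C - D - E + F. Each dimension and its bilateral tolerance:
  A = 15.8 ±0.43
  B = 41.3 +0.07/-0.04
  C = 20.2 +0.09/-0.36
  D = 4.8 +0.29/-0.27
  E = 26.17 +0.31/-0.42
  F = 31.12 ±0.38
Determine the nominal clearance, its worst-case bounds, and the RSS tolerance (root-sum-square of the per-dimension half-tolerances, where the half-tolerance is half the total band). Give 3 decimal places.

nominal=-5.150 wc=[-6.990,-3.520] rss=0.771

Stack each dimension's contribution:
  +A: nom +15.800 → Σnom=15.800; wc +0.430/-0.430 → slack +0.430/-0.430; half-tol=0.430, Σhalf²=0.184900
  -B: nom -41.300 → Σnom=-25.500; wc +0.040/-0.070 → slack +0.470/-0.500; half-tol=0.055, Σhalf²=0.187925
  +C: nom +20.200 → Σnom=-5.300; wc +0.090/-0.360 → slack +0.560/-0.860; half-tol=0.225, Σhalf²=0.238550
  -D: nom -4.800 → Σnom=-10.100; wc +0.270/-0.290 → slack +0.830/-1.150; half-tol=0.280, Σhalf²=0.316950
  -E: nom -26.170 → Σnom=-36.270; wc +0.420/-0.310 → slack +1.250/-1.460; half-tol=0.365, Σhalf²=0.450175
  +F: nom +31.120 → Σnom=-5.150; wc +0.380/-0.380 → slack +1.630/-1.840; half-tol=0.380, Σhalf²=0.594575
Nominal = -5.150. Worst-case = [-5.150 - 1.840, -5.150 + 1.630] = [-6.990, -3.520]. RSS = √0.594575 = 0.771.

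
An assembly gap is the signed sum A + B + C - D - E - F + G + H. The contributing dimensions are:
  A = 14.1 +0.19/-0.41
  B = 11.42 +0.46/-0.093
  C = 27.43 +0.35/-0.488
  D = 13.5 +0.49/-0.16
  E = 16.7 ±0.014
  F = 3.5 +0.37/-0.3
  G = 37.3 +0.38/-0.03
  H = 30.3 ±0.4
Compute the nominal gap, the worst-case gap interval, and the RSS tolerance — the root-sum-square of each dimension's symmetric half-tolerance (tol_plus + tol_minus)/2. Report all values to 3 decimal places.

nominal=86.850 wc=[84.555,89.104] rss=0.873

Stack each dimension's contribution:
  +A: nom +14.100 → Σnom=14.100; wc +0.190/-0.410 → slack +0.190/-0.410; half-tol=0.300, Σhalf²=0.090000
  +B: nom +11.420 → Σnom=25.520; wc +0.460/-0.093 → slack +0.650/-0.503; half-tol=0.277, Σhalf²=0.166452
  +C: nom +27.430 → Σnom=52.950; wc +0.350/-0.488 → slack +1.000/-0.991; half-tol=0.419, Σhalf²=0.342013
  -D: nom -13.500 → Σnom=39.450; wc +0.160/-0.490 → slack +1.160/-1.481; half-tol=0.325, Σhalf²=0.447638
  -E: nom -16.700 → Σnom=22.750; wc +0.014/-0.014 → slack +1.174/-1.495; half-tol=0.014, Σhalf²=0.447834
  -F: nom -3.500 → Σnom=19.250; wc +0.300/-0.370 → slack +1.474/-1.865; half-tol=0.335, Σhalf²=0.560059
  +G: nom +37.300 → Σnom=56.550; wc +0.380/-0.030 → slack +1.854/-1.895; half-tol=0.205, Σhalf²=0.602084
  +H: nom +30.300 → Σnom=86.850; wc +0.400/-0.400 → slack +2.254/-2.295; half-tol=0.400, Σhalf²=0.762084
Nominal = 86.850. Worst-case = [86.850 - 2.295, 86.850 + 2.254] = [84.555, 89.104]. RSS = √0.762084 = 0.873.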